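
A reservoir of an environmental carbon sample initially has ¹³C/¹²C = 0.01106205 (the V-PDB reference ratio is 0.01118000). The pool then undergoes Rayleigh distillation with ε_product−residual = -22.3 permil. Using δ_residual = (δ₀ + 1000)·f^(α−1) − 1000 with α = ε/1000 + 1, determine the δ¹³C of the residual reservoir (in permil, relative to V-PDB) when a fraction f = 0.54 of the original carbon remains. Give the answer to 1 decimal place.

3.1 permil

δ₀ = (0.01106205/0.01118000 − 1)×1000 = (0.989450 − 1)×1000 = -10.550 permil
α − 1 = ε/1000 = -0.0223
f^(α−1) = 0.54^(-0.0223) = 1.013836
δ_res = (-10.550 + 1000) × 1.013836 − 1000 = 1003.140 − 1000 = 3.14 permil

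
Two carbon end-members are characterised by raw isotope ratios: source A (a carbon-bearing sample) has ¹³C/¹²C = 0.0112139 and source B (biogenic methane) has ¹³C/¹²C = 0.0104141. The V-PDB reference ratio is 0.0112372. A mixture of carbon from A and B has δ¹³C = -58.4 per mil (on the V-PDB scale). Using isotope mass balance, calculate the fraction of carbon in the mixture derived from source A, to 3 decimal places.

0.209

δ_A = (0.0112139/0.0112372 − 1)×1000 = (0.997927 − 1)×1000 = -2.073 per mil
δ_B = (0.0104141/0.0112372 − 1)×1000 = (0.926752 − 1)×1000 = -73.248 per mil
f_A = (δ_mix − δ_B)/(δ_A − δ_B) = (-58.4 − (-73.248))/(-2.073 − (-73.248))
f_A = 14.848 / 71.174 = 0.2086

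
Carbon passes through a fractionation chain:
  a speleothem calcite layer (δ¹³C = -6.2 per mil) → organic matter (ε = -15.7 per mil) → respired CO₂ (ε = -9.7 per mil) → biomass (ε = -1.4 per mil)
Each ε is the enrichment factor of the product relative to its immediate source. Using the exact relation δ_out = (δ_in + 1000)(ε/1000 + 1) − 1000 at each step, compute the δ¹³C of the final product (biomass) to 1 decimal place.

step 1: δ = (-6.20 + 1000)·(-15.7/1000 + 1) − 1000 = -21.80 per mil
step 2: δ = (-21.80 + 1000)·(-9.7/1000 + 1) − 1000 = -31.29 per mil
step 3: δ = (-31.29 + 1000)·(-1.4/1000 + 1) − 1000 = -32.65 per mil

-32.6 per mil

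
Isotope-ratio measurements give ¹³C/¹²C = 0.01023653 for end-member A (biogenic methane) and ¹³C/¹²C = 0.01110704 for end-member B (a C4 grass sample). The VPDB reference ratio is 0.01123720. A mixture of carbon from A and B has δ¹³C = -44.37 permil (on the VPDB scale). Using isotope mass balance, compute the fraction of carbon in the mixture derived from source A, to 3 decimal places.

δ_A = (0.01023653/0.01123720 − 1)×1000 = (0.910950 − 1)×1000 = -89.050 permil
δ_B = (0.01110704/0.01123720 − 1)×1000 = (0.988417 − 1)×1000 = -11.583 permil
f_A = (δ_mix − δ_B)/(δ_A − δ_B) = (-44.37 − (-11.583))/(-89.050 − (-11.583))
f_A = -32.787 / -77.467 = 0.4232

0.423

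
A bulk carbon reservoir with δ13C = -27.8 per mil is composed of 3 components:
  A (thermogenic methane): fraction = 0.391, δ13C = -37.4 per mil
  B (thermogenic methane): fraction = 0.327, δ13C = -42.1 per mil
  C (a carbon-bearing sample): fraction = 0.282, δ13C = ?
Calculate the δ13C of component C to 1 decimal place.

2.1 per mil

Isotope mass balance: δ_bulk = Σ fᵢ·δᵢ.
-27.8 = 0.391×(-37.4) + 0.327×(-42.1) + 0.282×δ_C
0.282·δ_C = -27.8 − (-28.390) = 0.590
δ_C = 0.590 / 0.282 = 2.09 per mil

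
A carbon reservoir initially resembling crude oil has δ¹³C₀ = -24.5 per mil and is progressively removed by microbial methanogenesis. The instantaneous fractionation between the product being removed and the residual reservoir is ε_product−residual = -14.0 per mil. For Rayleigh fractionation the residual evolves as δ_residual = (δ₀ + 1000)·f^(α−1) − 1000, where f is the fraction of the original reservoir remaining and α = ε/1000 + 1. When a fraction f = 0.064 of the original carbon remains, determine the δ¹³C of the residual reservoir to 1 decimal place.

Rayleigh residual: δ_res = (δ₀ + 1000)·f^(α−1) − 1000
α = ε/1000 + 1 = 0.98600, so α − 1 = -0.01400
f^(α−1) = 0.064^(-0.01400) = 1.039234
δ_res = (-24.5 + 1000) × 1.039234 − 1000 = 1013.773 − 1000 = 13.77 per mil

13.8 per mil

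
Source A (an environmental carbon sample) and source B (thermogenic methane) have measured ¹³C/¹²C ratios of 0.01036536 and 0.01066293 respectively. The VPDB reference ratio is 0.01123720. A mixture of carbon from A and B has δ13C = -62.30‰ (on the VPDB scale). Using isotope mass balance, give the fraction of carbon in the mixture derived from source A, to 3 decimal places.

0.423

δ_A = (0.01036536/0.01123720 − 1)×1000 = (0.922415 − 1)×1000 = -77.585‰
δ_B = (0.01066293/0.01123720 − 1)×1000 = (0.948896 − 1)×1000 = -51.104‰
f_A = (δ_mix − δ_B)/(δ_A − δ_B) = (-62.30 − (-51.104))/(-77.585 − (-51.104))
f_A = -11.196 / -26.481 = 0.4228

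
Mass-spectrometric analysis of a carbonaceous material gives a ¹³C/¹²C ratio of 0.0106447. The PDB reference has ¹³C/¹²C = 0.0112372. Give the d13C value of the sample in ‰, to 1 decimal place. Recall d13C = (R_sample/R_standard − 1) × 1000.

-52.7‰

d13C = (R_sample / R_standard − 1) × 1000
R_sample / R_standard = 0.0106447 / 0.0112372 = 0.947273
d13C = (0.947273 − 1) × 1000 = -52.73‰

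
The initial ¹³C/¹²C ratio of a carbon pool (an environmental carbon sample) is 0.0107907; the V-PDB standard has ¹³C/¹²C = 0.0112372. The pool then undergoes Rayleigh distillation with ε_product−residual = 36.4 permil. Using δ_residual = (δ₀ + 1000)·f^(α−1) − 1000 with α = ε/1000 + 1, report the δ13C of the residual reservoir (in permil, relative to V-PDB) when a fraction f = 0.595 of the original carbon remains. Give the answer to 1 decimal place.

-57.7 permil

δ₀ = (0.0107907/0.0112372 − 1)×1000 = (0.960266 − 1)×1000 = -39.734 permil
α − 1 = ε/1000 = 0.0364
f^(α−1) = 0.595^(0.0364) = 0.981279
δ_res = (-39.734 + 1000) × 0.981279 − 1000 = 942.289 − 1000 = -57.71 permil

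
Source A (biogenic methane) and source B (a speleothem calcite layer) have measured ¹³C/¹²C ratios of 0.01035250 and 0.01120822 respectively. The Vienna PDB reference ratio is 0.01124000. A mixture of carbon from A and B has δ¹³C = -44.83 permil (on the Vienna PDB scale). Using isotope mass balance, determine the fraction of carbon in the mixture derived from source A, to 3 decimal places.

0.552

δ_A = (0.01035250/0.01124000 − 1)×1000 = (0.921041 − 1)×1000 = -78.959 permil
δ_B = (0.01120822/0.01124000 − 1)×1000 = (0.997173 − 1)×1000 = -2.827 permil
f_A = (δ_mix − δ_B)/(δ_A − δ_B) = (-44.83 − (-2.827))/(-78.959 − (-2.827))
f_A = -42.003 / -76.132 = 0.5517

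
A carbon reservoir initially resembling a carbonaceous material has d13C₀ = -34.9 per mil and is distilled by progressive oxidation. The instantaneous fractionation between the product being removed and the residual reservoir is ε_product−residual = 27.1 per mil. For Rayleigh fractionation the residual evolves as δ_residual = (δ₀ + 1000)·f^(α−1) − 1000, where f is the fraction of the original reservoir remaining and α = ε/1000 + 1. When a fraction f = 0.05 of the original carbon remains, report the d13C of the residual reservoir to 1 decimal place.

-110.2 per mil

Rayleigh residual: δ_res = (δ₀ + 1000)·f^(α−1) − 1000
α = ε/1000 + 1 = 1.02710, so α − 1 = 0.02710
f^(α−1) = 0.05^(0.02710) = 0.922024
δ_res = (-34.9 + 1000) × 0.922024 − 1000 = 889.845 − 1000 = -110.15 per mil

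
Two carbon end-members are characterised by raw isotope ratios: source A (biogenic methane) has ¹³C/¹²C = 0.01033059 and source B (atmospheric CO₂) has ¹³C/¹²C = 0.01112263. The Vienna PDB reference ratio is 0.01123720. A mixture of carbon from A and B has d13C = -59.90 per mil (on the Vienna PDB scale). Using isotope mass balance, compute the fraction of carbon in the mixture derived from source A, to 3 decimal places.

0.705

δ_A = (0.01033059/0.01123720 − 1)×1000 = (0.919321 − 1)×1000 = -80.679 per mil
δ_B = (0.01112263/0.01123720 − 1)×1000 = (0.989804 − 1)×1000 = -10.196 per mil
f_A = (δ_mix − δ_B)/(δ_A − δ_B) = (-59.90 − (-10.196))/(-80.679 − (-10.196))
f_A = -49.704 / -70.484 = 0.7052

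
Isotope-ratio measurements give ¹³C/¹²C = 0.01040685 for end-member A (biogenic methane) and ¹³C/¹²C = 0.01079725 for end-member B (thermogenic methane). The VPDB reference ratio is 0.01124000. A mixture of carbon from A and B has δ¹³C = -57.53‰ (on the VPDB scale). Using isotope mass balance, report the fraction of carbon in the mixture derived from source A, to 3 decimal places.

0.522

δ_A = (0.01040685/0.01124000 − 1)×1000 = (0.925876 − 1)×1000 = -74.124‰
δ_B = (0.01079725/0.01124000 − 1)×1000 = (0.960609 − 1)×1000 = -39.391‰
f_A = (δ_mix − δ_B)/(δ_A − δ_B) = (-57.53 − (-39.391))/(-74.124 − (-39.391))
f_A = -18.139 / -34.733 = 0.5223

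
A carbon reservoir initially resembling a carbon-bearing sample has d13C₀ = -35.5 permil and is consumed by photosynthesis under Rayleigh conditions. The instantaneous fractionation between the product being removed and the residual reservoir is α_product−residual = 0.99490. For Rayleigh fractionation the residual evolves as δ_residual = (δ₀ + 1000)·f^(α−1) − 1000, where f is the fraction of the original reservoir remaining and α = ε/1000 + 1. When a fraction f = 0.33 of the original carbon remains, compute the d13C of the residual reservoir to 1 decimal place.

-30.0 permil

Rayleigh residual: δ_res = (δ₀ + 1000)·f^(α−1) − 1000
α − 1 = -0.00510
f^(α−1) = 0.33^(-0.00510) = 1.005670
δ_res = (-35.5 + 1000) × 1.005670 − 1000 = 969.969 − 1000 = -30.03 permil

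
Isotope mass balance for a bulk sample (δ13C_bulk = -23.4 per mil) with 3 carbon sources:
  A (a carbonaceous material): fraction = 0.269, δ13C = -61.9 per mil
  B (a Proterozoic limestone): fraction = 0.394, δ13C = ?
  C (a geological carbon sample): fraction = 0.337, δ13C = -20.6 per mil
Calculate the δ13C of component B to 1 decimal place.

0.5 per mil

Isotope mass balance: δ_bulk = Σ fᵢ·δᵢ.
-23.4 = 0.269×(-61.9) + 0.394×δ_B + 0.337×(-20.6)
0.394·δ_B = -23.4 − (-23.593) = 0.193
δ_B = 0.193 / 0.394 = 0.49 per mil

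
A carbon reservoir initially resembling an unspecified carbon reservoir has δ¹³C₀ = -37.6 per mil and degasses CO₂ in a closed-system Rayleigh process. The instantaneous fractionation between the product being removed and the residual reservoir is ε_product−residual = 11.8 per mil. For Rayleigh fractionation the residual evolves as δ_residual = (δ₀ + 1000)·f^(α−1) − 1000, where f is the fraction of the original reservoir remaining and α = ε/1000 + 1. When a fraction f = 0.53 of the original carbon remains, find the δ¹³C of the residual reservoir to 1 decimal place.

-44.8 per mil

Rayleigh residual: δ_res = (δ₀ + 1000)·f^(α−1) − 1000
α = ε/1000 + 1 = 1.01180, so α − 1 = 0.01180
f^(α−1) = 0.53^(0.01180) = 0.992536
δ_res = (-37.6 + 1000) × 0.992536 − 1000 = 955.217 − 1000 = -44.78 per mil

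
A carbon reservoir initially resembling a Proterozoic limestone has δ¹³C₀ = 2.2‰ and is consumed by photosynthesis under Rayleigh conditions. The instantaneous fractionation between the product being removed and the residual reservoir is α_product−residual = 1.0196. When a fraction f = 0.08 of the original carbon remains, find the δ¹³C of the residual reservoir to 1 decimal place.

-46.2‰

Rayleigh residual: δ_res = (δ₀ + 1000)·f^(α−1) − 1000
α − 1 = 0.01960
f^(α−1) = 0.08^(0.01960) = 0.951701
δ_res = (2.2 + 1000) × 0.951701 − 1000 = 953.795 − 1000 = -46.21‰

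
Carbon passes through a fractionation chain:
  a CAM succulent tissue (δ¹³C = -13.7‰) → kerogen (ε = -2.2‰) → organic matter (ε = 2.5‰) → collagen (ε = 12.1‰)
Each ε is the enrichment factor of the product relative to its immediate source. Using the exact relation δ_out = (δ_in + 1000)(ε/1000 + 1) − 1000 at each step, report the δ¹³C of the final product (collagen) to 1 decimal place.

step 1: δ = (-13.70 + 1000)·(-2.2/1000 + 1) − 1000 = -15.87‰
step 2: δ = (-15.87 + 1000)·(2.5/1000 + 1) − 1000 = -13.41‰
step 3: δ = (-13.41 + 1000)·(12.1/1000 + 1) − 1000 = -1.47‰

-1.5‰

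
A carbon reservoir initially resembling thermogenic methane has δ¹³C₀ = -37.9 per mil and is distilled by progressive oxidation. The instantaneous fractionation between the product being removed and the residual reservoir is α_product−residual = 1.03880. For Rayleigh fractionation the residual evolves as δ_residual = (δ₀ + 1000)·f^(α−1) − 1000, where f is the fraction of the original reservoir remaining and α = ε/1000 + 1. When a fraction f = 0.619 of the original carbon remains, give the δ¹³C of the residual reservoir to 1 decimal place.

-55.6 per mil

Rayleigh residual: δ_res = (δ₀ + 1000)·f^(α−1) − 1000
α − 1 = 0.03880
f^(α−1) = 0.619^(0.03880) = 0.981562
δ_res = (-37.9 + 1000) × 0.981562 − 1000 = 944.360 − 1000 = -55.64 per mil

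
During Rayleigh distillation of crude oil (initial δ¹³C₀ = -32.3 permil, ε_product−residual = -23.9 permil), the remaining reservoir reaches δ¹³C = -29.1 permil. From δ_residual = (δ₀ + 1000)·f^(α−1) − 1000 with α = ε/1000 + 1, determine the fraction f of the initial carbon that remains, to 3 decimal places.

0.871

α − 1 = ε/1000 = -0.0239
(δ_res + 1000)/(δ₀ + 1000) = (-29.1 + 1000)/(-32.3 + 1000) = 970.9/967.7 = 1.003307
f = 1.003307^(1/-0.0239) = exp(ln(1.003307)/-0.0239) = exp(0.00330/-0.0239)
f = exp(-0.1381) = 0.8710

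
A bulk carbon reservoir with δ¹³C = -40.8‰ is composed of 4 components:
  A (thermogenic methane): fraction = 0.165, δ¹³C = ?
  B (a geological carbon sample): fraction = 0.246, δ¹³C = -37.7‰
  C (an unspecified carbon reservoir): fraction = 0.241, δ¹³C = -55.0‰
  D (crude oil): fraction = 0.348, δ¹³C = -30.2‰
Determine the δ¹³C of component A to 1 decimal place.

-47.0‰

Isotope mass balance: δ_bulk = Σ fᵢ·δᵢ.
-40.8 = 0.165×δ_A + 0.246×(-37.7) + 0.241×(-55.0) + 0.348×(-30.2)
0.165·δ_A = -40.8 − (-33.039) = -7.761
δ_A = -7.761 / 0.165 = -47.04‰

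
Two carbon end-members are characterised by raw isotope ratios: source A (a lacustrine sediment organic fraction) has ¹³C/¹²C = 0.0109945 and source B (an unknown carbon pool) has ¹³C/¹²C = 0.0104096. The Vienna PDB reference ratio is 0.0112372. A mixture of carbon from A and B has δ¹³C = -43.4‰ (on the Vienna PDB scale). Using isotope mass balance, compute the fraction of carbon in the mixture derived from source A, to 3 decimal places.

δ_A = (0.0109945/0.0112372 − 1)×1000 = (0.978402 − 1)×1000 = -21.598‰
δ_B = (0.0104096/0.0112372 − 1)×1000 = (0.926352 − 1)×1000 = -73.648‰
f_A = (δ_mix − δ_B)/(δ_A − δ_B) = (-43.4 − (-73.648))/(-21.598 − (-73.648))
f_A = 30.248 / 52.050 = 0.5811

0.581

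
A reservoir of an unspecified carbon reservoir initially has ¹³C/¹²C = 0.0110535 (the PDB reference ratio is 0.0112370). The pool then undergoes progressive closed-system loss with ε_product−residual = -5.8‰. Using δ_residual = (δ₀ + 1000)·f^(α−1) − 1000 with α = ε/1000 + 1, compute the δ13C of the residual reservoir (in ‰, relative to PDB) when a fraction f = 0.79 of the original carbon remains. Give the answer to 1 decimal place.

δ₀ = (0.0110535/0.0112370 − 1)×1000 = (0.983670 − 1)×1000 = -16.330‰
α − 1 = ε/1000 = -0.0058
f^(α−1) = 0.79^(-0.0058) = 1.001368
δ_res = (-16.330 + 1000) × 1.001368 − 1000 = 985.016 − 1000 = -14.98‰

-15.0‰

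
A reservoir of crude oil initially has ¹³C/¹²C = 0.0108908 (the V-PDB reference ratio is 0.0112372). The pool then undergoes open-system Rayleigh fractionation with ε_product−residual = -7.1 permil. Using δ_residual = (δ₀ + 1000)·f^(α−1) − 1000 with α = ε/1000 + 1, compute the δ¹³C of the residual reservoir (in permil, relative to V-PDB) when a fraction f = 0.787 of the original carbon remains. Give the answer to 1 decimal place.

-29.2 permil

δ₀ = (0.0108908/0.0112372 − 1)×1000 = (0.969174 − 1)×1000 = -30.826 permil
α − 1 = ε/1000 = -0.0071
f^(α−1) = 0.787^(-0.0071) = 1.001702
δ_res = (-30.826 + 1000) × 1.001702 − 1000 = 970.823 − 1000 = -29.18 permil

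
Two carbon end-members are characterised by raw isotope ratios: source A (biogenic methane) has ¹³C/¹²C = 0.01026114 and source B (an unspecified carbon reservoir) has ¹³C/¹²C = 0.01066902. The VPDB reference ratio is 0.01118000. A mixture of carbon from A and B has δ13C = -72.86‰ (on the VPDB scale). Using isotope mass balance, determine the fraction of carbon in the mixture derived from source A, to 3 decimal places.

0.744

δ_A = (0.01026114/0.01118000 − 1)×1000 = (0.917812 − 1)×1000 = -82.188‰
δ_B = (0.01066902/0.01118000 − 1)×1000 = (0.954295 − 1)×1000 = -45.705‰
f_A = (δ_mix − δ_B)/(δ_A − δ_B) = (-72.86 − (-45.705))/(-82.188 − (-45.705))
f_A = -27.155 / -36.483 = 0.7443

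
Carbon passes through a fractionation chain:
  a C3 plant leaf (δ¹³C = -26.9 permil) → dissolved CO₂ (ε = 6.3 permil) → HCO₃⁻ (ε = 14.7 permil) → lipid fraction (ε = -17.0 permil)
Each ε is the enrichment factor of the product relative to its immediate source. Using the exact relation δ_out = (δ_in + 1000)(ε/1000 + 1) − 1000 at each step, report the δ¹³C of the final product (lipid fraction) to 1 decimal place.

step 1: δ = (-26.90 + 1000)·(6.3/1000 + 1) − 1000 = -20.77 permil
step 2: δ = (-20.77 + 1000)·(14.7/1000 + 1) − 1000 = -6.37 permil
step 3: δ = (-6.37 + 1000)·(-17.0/1000 + 1) − 1000 = -23.27 permil

-23.3 permil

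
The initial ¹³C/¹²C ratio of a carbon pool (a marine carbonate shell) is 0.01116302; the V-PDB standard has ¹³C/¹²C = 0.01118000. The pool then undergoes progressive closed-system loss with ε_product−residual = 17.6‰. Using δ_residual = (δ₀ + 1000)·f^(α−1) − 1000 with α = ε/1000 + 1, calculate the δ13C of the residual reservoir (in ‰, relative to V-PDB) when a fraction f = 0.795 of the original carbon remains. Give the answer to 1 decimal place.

δ₀ = (0.01116302/0.01118000 − 1)×1000 = (0.998481 − 1)×1000 = -1.519‰
α − 1 = ε/1000 = 0.0176
f^(α−1) = 0.795^(0.0176) = 0.995970
δ_res = (-1.519 + 1000) × 0.995970 − 1000 = 994.458 − 1000 = -5.54‰

-5.5‰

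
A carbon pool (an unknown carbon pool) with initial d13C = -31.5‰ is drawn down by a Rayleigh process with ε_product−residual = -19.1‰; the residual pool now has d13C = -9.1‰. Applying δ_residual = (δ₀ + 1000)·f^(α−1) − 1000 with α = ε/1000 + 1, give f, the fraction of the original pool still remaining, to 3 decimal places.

α − 1 = ε/1000 = -0.0191
(δ_res + 1000)/(δ₀ + 1000) = (-9.1 + 1000)/(-31.5 + 1000) = 990.9/968.5 = 1.023129
f = 1.023129^(1/-0.0191) = exp(ln(1.023129)/-0.0191) = exp(0.02287/-0.0191)
f = exp(-1.1971) = 0.3021

0.302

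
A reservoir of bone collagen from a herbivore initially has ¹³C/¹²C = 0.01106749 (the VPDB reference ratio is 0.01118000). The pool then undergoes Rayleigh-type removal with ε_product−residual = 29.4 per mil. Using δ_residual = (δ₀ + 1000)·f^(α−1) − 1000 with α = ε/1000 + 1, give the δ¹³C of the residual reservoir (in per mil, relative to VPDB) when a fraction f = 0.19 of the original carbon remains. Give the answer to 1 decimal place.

-57.2 per mil

δ₀ = (0.01106749/0.01118000 − 1)×1000 = (0.989936 − 1)×1000 = -10.064 per mil
α − 1 = ε/1000 = 0.0294
f^(α−1) = 0.19^(0.0294) = 0.952347
δ_res = (-10.064 + 1000) × 0.952347 − 1000 = 942.763 − 1000 = -57.24 per mil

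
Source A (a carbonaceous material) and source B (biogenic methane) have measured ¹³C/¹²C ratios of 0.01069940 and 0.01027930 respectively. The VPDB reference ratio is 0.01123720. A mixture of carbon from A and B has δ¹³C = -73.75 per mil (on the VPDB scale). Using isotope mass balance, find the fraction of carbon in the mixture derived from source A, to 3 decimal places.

δ_A = (0.01069940/0.01123720 − 1)×1000 = (0.952141 − 1)×1000 = -47.859 per mil
δ_B = (0.01027930/0.01123720 − 1)×1000 = (0.914756 − 1)×1000 = -85.244 per mil
f_A = (δ_mix − δ_B)/(δ_A − δ_B) = (-73.75 − (-85.244))/(-47.859 − (-85.244))
f_A = 11.494 / 37.385 = 0.3074

0.307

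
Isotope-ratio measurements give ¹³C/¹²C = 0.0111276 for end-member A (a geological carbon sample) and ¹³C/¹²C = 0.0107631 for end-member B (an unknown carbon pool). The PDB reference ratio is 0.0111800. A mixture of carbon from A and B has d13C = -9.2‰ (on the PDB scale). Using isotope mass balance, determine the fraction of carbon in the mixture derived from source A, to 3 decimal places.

0.862

δ_A = (0.0111276/0.0111800 − 1)×1000 = (0.995313 − 1)×1000 = -4.687‰
δ_B = (0.0107631/0.0111800 − 1)×1000 = (0.962710 − 1)×1000 = -37.290‰
f_A = (δ_mix − δ_B)/(δ_A − δ_B) = (-9.2 − (-37.290))/(-4.687 − (-37.290))
f_A = 28.090 / 32.603 = 0.8616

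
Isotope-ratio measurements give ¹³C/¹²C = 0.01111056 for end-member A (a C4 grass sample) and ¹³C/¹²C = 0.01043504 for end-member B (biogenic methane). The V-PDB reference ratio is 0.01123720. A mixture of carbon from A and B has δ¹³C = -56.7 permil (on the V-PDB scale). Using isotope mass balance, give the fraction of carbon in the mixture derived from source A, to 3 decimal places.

δ_A = (0.01111056/0.01123720 − 1)×1000 = (0.988730 − 1)×1000 = -11.270 permil
δ_B = (0.01043504/0.01123720 − 1)×1000 = (0.928616 − 1)×1000 = -71.384 permil
f_A = (δ_mix − δ_B)/(δ_A − δ_B) = (-56.7 − (-71.384))/(-11.270 − (-71.384))
f_A = 14.684 / 60.115 = 0.2443

0.244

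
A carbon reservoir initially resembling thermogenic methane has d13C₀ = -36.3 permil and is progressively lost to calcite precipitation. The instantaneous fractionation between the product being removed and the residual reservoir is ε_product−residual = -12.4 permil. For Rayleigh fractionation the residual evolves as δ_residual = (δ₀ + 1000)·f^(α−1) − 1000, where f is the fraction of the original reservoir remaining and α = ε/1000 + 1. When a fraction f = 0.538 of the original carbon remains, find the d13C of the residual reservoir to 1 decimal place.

-28.9 permil

Rayleigh residual: δ_res = (δ₀ + 1000)·f^(α−1) − 1000
α = ε/1000 + 1 = 0.98760, so α − 1 = -0.01240
f^(α−1) = 0.538^(-0.01240) = 1.007716
δ_res = (-36.3 + 1000) × 1.007716 − 1000 = 971.136 − 1000 = -28.86 permil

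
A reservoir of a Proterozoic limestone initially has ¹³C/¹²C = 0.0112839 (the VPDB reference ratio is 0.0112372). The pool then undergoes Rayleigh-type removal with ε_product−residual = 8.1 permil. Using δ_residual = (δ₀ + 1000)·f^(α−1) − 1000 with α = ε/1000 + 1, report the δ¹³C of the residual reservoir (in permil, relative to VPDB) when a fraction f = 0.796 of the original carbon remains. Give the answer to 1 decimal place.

δ₀ = (0.0112839/0.0112372 − 1)×1000 = (1.004156 − 1)×1000 = 4.156 permil
α − 1 = ε/1000 = 0.0081
f^(α−1) = 0.796^(0.0081) = 0.998154
δ_res = (4.156 + 1000) × 0.998154 − 1000 = 1002.302 − 1000 = 2.30 permil

2.3 permil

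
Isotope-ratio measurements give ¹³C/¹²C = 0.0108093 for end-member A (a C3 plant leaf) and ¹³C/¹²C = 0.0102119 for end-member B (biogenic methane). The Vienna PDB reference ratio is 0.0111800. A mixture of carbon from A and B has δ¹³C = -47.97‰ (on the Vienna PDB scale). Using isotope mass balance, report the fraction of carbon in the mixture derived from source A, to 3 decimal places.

0.723

δ_A = (0.0108093/0.0111800 − 1)×1000 = (0.966843 − 1)×1000 = -33.157‰
δ_B = (0.0102119/0.0111800 − 1)×1000 = (0.913408 − 1)×1000 = -86.592‰
f_A = (δ_mix − δ_B)/(δ_A − δ_B) = (-47.97 − (-86.592))/(-33.157 − (-86.592))
f_A = 38.622 / 53.435 = 0.7228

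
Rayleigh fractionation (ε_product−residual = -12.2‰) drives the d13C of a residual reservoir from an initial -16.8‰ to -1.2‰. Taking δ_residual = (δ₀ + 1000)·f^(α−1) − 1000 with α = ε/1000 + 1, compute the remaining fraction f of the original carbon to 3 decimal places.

0.275

α − 1 = ε/1000 = -0.0122
(δ_res + 1000)/(δ₀ + 1000) = (-1.2 + 1000)/(-16.8 + 1000) = 998.8/983.2 = 1.015867
f = 1.015867^(1/-0.0122) = exp(ln(1.015867)/-0.0122) = exp(0.01574/-0.0122)
f = exp(-1.2903) = 0.2752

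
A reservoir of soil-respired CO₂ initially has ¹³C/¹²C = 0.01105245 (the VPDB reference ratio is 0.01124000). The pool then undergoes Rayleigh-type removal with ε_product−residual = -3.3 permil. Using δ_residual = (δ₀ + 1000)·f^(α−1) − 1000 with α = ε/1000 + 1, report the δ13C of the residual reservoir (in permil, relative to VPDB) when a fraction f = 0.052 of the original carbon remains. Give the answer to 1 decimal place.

-7.0 permil

δ₀ = (0.01105245/0.01124000 − 1)×1000 = (0.983314 − 1)×1000 = -16.686 permil
α − 1 = ε/1000 = -0.0033
f^(α−1) = 0.052^(-0.0033) = 1.009804
δ_res = (-16.686 + 1000) × 1.009804 − 1000 = 992.955 − 1000 = -7.05 permil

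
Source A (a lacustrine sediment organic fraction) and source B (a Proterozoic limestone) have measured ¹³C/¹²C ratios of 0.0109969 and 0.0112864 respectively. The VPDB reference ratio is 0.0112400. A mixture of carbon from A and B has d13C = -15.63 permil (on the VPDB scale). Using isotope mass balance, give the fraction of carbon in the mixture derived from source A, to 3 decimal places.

0.767

δ_A = (0.0109969/0.0112400 − 1)×1000 = (0.978372 − 1)×1000 = -21.628 permil
δ_B = (0.0112864/0.0112400 − 1)×1000 = (1.004128 − 1)×1000 = 4.128 permil
f_A = (δ_mix − δ_B)/(δ_A − δ_B) = (-15.63 − (4.128))/(-21.628 − (4.128))
f_A = -19.758 / -25.756 = 0.7671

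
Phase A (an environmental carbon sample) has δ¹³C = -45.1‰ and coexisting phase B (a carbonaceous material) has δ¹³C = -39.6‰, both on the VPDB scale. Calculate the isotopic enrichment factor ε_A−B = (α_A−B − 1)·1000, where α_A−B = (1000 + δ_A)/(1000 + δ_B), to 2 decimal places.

α_A−B = (1000 + -45.1) / (1000 + -39.6) = 954.9 / 960.4 = 0.994273
ε_A−B = (0.994273 − 1) × 1000 = -5.727‰
(The approximation ε ≈ δ_A − δ_B would give -5.5‰.)

-5.73‰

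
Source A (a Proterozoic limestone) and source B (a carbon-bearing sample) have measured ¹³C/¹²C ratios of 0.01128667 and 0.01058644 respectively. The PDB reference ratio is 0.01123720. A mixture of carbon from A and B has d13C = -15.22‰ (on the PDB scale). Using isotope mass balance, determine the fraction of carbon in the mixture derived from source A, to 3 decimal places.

0.685

δ_A = (0.01128667/0.01123720 − 1)×1000 = (1.004402 − 1)×1000 = 4.402‰
δ_B = (0.01058644/0.01123720 − 1)×1000 = (0.942089 − 1)×1000 = -57.911‰
f_A = (δ_mix − δ_B)/(δ_A − δ_B) = (-15.22 − (-57.911))/(4.402 − (-57.911))
f_A = 42.691 / 62.314 = 0.6851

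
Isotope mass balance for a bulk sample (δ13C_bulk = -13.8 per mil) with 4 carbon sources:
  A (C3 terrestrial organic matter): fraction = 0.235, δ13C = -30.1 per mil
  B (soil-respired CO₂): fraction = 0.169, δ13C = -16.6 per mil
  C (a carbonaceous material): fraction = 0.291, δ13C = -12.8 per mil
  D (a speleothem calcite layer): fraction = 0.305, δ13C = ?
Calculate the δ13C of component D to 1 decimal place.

-0.6 per mil

Isotope mass balance: δ_bulk = Σ fᵢ·δᵢ.
-13.8 = 0.235×(-30.1) + 0.169×(-16.6) + 0.291×(-12.8) + 0.305×δ_D
0.305·δ_D = -13.8 − (-13.604) = -0.196
δ_D = -0.196 / 0.305 = -0.64 per mil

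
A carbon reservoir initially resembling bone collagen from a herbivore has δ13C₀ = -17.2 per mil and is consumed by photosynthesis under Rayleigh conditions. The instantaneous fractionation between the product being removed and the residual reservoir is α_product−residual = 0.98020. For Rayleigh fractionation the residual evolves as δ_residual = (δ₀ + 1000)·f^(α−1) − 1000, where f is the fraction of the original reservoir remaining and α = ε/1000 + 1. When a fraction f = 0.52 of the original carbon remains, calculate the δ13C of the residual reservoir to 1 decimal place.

Rayleigh residual: δ_res = (δ₀ + 1000)·f^(α−1) − 1000
α − 1 = -0.01980
f^(α−1) = 0.52^(-0.01980) = 1.013032
δ_res = (-17.2 + 1000) × 1.013032 − 1000 = 995.608 − 1000 = -4.39 per mil

-4.4 per mil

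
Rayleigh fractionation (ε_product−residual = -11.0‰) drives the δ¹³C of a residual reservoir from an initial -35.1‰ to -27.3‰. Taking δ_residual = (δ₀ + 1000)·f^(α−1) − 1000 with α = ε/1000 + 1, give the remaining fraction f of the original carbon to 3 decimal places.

α − 1 = ε/1000 = -0.0110
(δ_res + 1000)/(δ₀ + 1000) = (-27.3 + 1000)/(-35.1 + 1000) = 972.7/964.9 = 1.008084
f = 1.008084^(1/-0.0110) = exp(ln(1.008084)/-0.0110) = exp(0.00805/-0.0110)
f = exp(-0.7319) = 0.4810

0.481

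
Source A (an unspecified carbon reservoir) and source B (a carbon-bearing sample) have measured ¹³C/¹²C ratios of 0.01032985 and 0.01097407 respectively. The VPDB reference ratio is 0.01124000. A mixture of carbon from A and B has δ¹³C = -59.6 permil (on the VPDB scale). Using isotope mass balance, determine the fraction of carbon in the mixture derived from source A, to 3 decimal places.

0.627

δ_A = (0.01032985/0.01124000 − 1)×1000 = (0.919026 − 1)×1000 = -80.974 permil
δ_B = (0.01097407/0.01124000 − 1)×1000 = (0.976341 − 1)×1000 = -23.659 permil
f_A = (δ_mix − δ_B)/(δ_A − δ_B) = (-59.6 − (-23.659))/(-80.974 − (-23.659))
f_A = -35.941 / -57.315 = 0.6271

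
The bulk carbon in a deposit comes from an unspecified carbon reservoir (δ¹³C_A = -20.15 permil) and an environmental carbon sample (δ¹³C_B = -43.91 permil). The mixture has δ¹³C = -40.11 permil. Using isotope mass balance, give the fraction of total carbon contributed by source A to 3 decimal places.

0.160

δ_mix = f_A·δ_A + (1 − f_A)·δ_B  ⇒  f_A = (δ_mix − δ_B)/(δ_A − δ_B)
f_A = (-40.11 − (-43.91)) / (-20.15 − (-43.91))
f_A = 3.80 / 23.76 = 0.1599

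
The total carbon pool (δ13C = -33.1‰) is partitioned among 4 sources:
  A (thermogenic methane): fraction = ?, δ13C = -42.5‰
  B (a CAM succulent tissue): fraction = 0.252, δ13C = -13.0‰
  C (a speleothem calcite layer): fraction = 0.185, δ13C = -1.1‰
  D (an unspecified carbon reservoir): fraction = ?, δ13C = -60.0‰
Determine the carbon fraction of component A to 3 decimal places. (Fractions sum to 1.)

0.238

Let f_A and f_D be the unknown fractions; fractions sum to 1 so f_A + f_D = 0.563.
Mass balance: Σ fᵢ·δᵢ = δ_bulk ⇒ f_A·(-42.5) + f_D·(-60.0) = -33.1 − (-3.479) = -29.620
Substitute f_D = 0.563 − f_A:
f_A·(-42.5 − -60.0) = -29.620 − 0.563×(-60.0) = 4.159
f_A = 4.159 / 17.5 = 0.2377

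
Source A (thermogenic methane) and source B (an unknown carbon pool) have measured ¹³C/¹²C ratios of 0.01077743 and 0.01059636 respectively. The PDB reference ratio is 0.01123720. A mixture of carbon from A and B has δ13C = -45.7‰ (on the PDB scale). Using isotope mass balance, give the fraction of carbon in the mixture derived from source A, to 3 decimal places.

0.703

δ_A = (0.01077743/0.01123720 − 1)×1000 = (0.959085 − 1)×1000 = -40.915‰
δ_B = (0.01059636/0.01123720 − 1)×1000 = (0.942972 − 1)×1000 = -57.028‰
f_A = (δ_mix − δ_B)/(δ_A − δ_B) = (-45.7 − (-57.028))/(-40.915 − (-57.028))
f_A = 11.328 / 16.113 = 0.7030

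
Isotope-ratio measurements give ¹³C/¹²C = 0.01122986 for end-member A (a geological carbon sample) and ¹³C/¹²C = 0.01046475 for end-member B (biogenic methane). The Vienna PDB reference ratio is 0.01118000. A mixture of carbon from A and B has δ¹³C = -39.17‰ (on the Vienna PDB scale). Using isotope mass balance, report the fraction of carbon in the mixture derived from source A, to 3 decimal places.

δ_A = (0.01122986/0.01118000 − 1)×1000 = (1.004460 − 1)×1000 = 4.460‰
δ_B = (0.01046475/0.01118000 − 1)×1000 = (0.936024 − 1)×1000 = -63.976‰
f_A = (δ_mix − δ_B)/(δ_A − δ_B) = (-39.17 − (-63.976))/(4.460 − (-63.976))
f_A = 24.806 / 68.436 = 0.3625

0.362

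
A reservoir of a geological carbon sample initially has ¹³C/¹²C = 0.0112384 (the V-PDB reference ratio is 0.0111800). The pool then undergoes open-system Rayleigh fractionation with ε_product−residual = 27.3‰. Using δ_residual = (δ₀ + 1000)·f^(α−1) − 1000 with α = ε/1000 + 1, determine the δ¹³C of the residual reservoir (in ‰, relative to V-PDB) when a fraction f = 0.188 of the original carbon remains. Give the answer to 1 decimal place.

δ₀ = (0.0112384/0.0111800 − 1)×1000 = (1.005224 − 1)×1000 = 5.224‰
α − 1 = ε/1000 = 0.0273
f^(α−1) = 0.188^(0.0273) = 0.955398
δ_res = (5.224 + 1000) × 0.955398 − 1000 = 960.389 − 1000 = -39.61‰

-39.6‰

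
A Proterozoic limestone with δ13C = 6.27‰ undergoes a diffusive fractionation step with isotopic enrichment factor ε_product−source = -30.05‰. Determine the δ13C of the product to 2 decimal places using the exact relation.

-23.97‰

To first order, δ_product ≈ δ_source + ε = -23.78‰.
Exactly, δ_product = (δ_source + 1000)·(ε/1000 + 1) − 1000.
δ_product = (6.27 + 1000) × (-30.05/1000 + 1) − 1000
δ_product = -23.968‰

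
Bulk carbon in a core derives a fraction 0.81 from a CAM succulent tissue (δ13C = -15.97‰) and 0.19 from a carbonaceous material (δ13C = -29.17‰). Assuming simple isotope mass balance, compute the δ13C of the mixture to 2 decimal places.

δ_mix = f_A·δ_A + f_B·δ_B
δ_mix = 0.81 × (-15.97) + 0.19 × (-29.17)
δ_mix = -12.936 + -5.542 = -18.478‰

-18.48‰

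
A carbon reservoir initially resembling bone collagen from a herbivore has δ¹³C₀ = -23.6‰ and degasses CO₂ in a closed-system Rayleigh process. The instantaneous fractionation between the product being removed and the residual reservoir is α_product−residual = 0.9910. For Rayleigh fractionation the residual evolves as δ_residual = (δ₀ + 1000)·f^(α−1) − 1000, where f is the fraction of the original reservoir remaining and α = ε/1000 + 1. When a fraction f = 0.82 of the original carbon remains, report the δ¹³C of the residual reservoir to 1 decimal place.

Rayleigh residual: δ_res = (δ₀ + 1000)·f^(α−1) − 1000
α − 1 = -0.00900
f^(α−1) = 0.82^(-0.00900) = 1.001788
δ_res = (-23.6 + 1000) × 1.001788 − 1000 = 978.145 − 1000 = -21.85‰

-21.9‰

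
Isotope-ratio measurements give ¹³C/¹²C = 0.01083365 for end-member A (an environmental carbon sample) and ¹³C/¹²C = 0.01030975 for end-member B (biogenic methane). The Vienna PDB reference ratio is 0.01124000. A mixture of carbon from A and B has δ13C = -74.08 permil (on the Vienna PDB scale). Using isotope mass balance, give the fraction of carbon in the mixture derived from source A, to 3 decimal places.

δ_A = (0.01083365/0.01124000 − 1)×1000 = (0.963848 − 1)×1000 = -36.152 permil
δ_B = (0.01030975/0.01124000 − 1)×1000 = (0.917238 − 1)×1000 = -82.762 permil
f_A = (δ_mix − δ_B)/(δ_A − δ_B) = (-74.08 − (-82.762))/(-36.152 − (-82.762))
f_A = 8.682 / 46.610 = 0.1863

0.186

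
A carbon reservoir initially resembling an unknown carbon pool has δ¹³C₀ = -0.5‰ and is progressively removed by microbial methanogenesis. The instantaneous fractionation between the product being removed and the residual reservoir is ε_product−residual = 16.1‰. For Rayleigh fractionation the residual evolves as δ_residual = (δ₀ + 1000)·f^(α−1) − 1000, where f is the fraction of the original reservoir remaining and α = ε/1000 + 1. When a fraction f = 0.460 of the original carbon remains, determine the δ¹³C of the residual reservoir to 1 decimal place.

-12.9‰

Rayleigh residual: δ_res = (δ₀ + 1000)·f^(α−1) − 1000
α = ε/1000 + 1 = 1.01610, so α − 1 = 0.01610
f^(α−1) = 0.460^(0.01610) = 0.987576
δ_res = (-0.5 + 1000) × 0.987576 − 1000 = 987.082 − 1000 = -12.92‰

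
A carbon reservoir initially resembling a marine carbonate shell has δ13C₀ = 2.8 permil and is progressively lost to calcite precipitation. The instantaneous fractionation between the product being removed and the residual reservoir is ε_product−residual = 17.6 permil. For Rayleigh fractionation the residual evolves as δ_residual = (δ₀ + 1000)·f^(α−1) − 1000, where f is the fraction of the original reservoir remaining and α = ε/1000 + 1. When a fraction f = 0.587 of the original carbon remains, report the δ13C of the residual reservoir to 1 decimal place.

Rayleigh residual: δ_res = (δ₀ + 1000)·f^(α−1) − 1000
α = ε/1000 + 1 = 1.01760, so α − 1 = 0.01760
f^(α−1) = 0.587^(0.01760) = 0.990668
δ_res = (2.8 + 1000) × 0.990668 − 1000 = 993.442 − 1000 = -6.56 permil

-6.6 permil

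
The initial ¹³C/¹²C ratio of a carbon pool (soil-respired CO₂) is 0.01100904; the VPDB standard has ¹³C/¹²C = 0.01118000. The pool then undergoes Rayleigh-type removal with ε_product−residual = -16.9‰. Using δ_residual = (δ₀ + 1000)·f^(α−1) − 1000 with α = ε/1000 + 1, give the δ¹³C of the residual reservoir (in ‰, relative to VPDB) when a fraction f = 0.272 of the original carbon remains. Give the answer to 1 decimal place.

6.6‰

δ₀ = (0.01100904/0.01118000 − 1)×1000 = (0.984708 − 1)×1000 = -15.292‰
α − 1 = ε/1000 = -0.0169
f^(α−1) = 0.272^(-0.0169) = 1.022247
δ_res = (-15.292 + 1000) × 1.022247 − 1000 = 1006.615 − 1000 = 6.62‰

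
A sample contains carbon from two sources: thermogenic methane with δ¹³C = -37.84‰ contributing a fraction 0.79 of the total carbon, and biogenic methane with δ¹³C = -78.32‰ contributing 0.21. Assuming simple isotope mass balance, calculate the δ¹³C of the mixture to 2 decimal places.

δ_mix = f_A·δ_A + f_B·δ_B
δ_mix = 0.79 × (-37.84) + 0.21 × (-78.32)
δ_mix = -29.894 + -16.447 = -46.341‰

-46.34‰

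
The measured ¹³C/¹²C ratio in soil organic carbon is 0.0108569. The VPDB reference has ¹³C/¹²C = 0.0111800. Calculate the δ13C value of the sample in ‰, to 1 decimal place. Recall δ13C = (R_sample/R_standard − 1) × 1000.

δ13C = (R_sample / R_standard − 1) × 1000
R_sample / R_standard = 0.0108569 / 0.0111800 = 0.971100
δ13C = (0.971100 − 1) × 1000 = -28.90‰

-28.9‰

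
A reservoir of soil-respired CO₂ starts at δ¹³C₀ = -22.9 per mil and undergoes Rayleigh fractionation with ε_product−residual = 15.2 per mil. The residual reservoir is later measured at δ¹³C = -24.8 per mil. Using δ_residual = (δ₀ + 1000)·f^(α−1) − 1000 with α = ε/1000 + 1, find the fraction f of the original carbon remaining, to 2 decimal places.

α − 1 = ε/1000 = 0.0152
(δ_res + 1000)/(δ₀ + 1000) = (-24.8 + 1000)/(-22.9 + 1000) = 975.2/977.1 = 0.998055
f = 0.998055^(1/0.0152) = exp(ln(0.998055)/0.0152) = exp(-0.00195/0.0152)
f = exp(-0.1281) = 0.8798

0.88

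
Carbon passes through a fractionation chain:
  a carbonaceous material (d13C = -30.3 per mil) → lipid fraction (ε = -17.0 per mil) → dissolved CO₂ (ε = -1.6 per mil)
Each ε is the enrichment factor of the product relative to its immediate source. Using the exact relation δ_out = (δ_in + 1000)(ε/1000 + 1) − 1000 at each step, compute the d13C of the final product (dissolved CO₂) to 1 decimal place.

-48.3 per mil

step 1: δ = (-30.30 + 1000)·(-17.0/1000 + 1) − 1000 = -46.78 per mil
step 2: δ = (-46.78 + 1000)·(-1.6/1000 + 1) − 1000 = -48.31 per mil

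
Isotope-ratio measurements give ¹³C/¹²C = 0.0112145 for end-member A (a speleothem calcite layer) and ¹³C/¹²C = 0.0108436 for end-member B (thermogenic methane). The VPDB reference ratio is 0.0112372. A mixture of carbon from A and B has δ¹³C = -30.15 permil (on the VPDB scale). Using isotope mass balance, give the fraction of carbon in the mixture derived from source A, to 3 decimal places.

δ_A = (0.0112145/0.0112372 − 1)×1000 = (0.997980 − 1)×1000 = -2.020 permil
δ_B = (0.0108436/0.0112372 − 1)×1000 = (0.964973 − 1)×1000 = -35.027 permil
f_A = (δ_mix − δ_B)/(δ_A − δ_B) = (-30.15 − (-35.027))/(-2.020 − (-35.027))
f_A = 4.877 / 33.006 = 0.1477

0.148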